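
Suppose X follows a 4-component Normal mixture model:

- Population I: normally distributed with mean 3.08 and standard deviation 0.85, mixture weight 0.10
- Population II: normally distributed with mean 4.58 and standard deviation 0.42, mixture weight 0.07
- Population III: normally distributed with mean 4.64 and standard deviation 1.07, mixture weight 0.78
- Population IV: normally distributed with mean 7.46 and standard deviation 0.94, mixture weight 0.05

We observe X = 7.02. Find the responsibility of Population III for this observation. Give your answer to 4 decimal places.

Posterior ∝ prior × likelihood, so P(k | x) ∝ P(Z=k) f_k(x); normalise over all components.
Normal densities:
  L_I = (1/(0.85·√(2π)))·exp(−(7.02−3.08)²/(2·0.85²)) = 0.469344·exp(-10.74298) = 1.01362e-05
  L_II = (1/(0.42·√(2π)))·exp(−(7.02−4.58)²/(2·0.42²)) = 0.949863·exp(-16.87528) = 4.4547e-08
  L_III = (1/(1.07·√(2π)))·exp(−(7.02−4.64)²/(2·1.07²)) = 0.372843·exp(-2.47375) = 0.0314188
  L_IV = (1/(0.94·√(2π)))·exp(−(7.02−7.46)²/(2·0.94²)) = 0.424407·exp(-0.10955) = 0.380368
Weight by the priors:
  P(Z=I)·L_I = 0.10 × 1.01362e-05 = 1.01362e-06
  P(Z=II)·L_II = 0.07 × 4.4547e-08 = 3.11829e-09
  P(Z=III)·L_III = 0.78 × 0.0314188 = 0.0245066
  P(Z=IV)·L_IV = 0.05 × 0.380368 = 0.0190184
Marginal: 1.01362e-06 + 3.11829e-09 + 0.0245066 + 0.0190184 = 0.0435261
P(Population III | 7.02) ≈ 0.5630

0.5630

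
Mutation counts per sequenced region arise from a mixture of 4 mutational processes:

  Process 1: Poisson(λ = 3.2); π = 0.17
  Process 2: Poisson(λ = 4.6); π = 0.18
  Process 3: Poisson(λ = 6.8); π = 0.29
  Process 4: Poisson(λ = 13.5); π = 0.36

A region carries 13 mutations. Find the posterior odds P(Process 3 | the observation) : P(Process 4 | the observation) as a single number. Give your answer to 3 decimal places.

0.088

Since P(k|x) ∝ w_k f_k(x), the posterior odds are w_i f_i(x) / (w_j f_j(x)).
Component likelihoods at x = 13 mutations:
  L_1 = e^(−3.2)·3.2^13/13! = 2.41506e-05
  L_2 = e^(−4.6)·4.6^13/13! = 0.000666526
  L_3 = e^(−6.8)·6.8^13/13! = 0.0118887
  L_4 = e^(−13.5)·13.5^13/13! = 0.108914
Odds = (0.29/0.36) × (0.0118887/0.108914) = 0.805556 × 0.109157 ≈ 0.088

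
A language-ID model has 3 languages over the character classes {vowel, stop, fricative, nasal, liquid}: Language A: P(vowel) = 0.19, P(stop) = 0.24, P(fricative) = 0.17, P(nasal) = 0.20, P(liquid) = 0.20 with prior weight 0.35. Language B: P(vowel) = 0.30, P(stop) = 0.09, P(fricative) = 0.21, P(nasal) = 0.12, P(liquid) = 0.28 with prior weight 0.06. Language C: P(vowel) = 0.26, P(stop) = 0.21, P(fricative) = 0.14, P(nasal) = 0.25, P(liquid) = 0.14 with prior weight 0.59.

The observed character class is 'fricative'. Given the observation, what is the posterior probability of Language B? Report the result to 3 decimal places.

0.081

Posterior ∝ prior × likelihood, so P(k | x) ∝ π_k f_k(x); normalise over all components.
Component likelihoods at x = 'fricative':
  p_A = P(fricative | comp) = 0.17
  p_B = P(fricative | comp) = 0.21
  p_C = P(fricative | comp) = 0.14
Unnormalised posteriors:
  π_A·p_A = 0.35 × 0.17 = 0.0595
  π_B·p_B = 0.06 × 0.21 = 0.0126
  π_C·p_C = 0.59 × 0.14 = 0.0826
Sum: 0.0595 + 0.0126 + 0.0826 = 0.1547
P(Language B | data) = 0.0126 / 0.1547 ≈ 0.081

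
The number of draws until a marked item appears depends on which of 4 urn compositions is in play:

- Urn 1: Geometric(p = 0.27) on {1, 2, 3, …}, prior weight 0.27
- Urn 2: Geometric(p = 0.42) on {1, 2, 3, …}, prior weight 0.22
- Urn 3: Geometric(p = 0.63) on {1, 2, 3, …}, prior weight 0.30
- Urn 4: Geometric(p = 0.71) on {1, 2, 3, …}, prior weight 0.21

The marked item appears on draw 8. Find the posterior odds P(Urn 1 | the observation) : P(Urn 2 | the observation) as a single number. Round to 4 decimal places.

3.9475

Only the two components matter; the odds are (w_i f_i(x)) / (w_j f_j(x)).
Component likelihoods at x = 8:
  f_1 = 0.27·(1−0.27)^7 = 0.27·0.110474 = 0.029828
  f_2 = 0.42·(1−0.42)^7 = 0.42·0.0220798 = 0.00927353
  f_3 = 0.63·(1−0.63)^7 = 0.63·0.000949319 = 0.000598071
  f_4 = 0.71·(1−0.71)^7 = 0.71·0.000172499 = 0.000122474
0.00805355 / 0.00204018 ≈ 3.9475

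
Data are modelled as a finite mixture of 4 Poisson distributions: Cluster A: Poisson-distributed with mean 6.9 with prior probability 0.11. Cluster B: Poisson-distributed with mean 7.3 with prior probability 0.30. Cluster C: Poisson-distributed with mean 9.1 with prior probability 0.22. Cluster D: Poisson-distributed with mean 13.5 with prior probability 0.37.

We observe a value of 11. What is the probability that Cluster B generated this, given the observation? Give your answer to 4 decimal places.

By Bayes' theorem, P(k | x) = w_k f_k(x) / Σ_j w_j f_j(x).
Poisson probabilities:
  p_A = e^(−6.9)·6.9^11/11! = 0.042614
  p_B = e^(−7.3)·7.3^11/11! = 0.0530941
  p_C = e^(−9.1)·9.1^11/11! = 0.0991334
  p_D = e^(−13.5)·13.5^11/11! = 0.0932267
Prior × likelihood for each component:
  w_A·p_A = 0.11 × 0.042614 = 0.00468754
  w_B·p_B = 0.30 × 0.0530941 = 0.0159282
  w_C·p_C = 0.22 × 0.0991334 = 0.0218093
  w_D·p_D = 0.37 × 0.0932267 = 0.0344939
Sum: 0.00468754 + 0.0159282 + 0.0218093 + 0.0344939 = 0.076919
P(Cluster B | data) ≈ 0.2071

0.2071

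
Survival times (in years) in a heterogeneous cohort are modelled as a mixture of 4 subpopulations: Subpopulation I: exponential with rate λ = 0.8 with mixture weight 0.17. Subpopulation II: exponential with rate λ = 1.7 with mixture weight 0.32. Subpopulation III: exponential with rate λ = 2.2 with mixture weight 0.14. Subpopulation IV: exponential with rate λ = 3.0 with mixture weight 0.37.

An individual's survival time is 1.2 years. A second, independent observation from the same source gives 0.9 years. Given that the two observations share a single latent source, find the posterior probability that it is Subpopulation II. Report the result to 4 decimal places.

0.4405

Apply Bayes' rule: the posterior for each component is proportional to its prior times its likelihood at x.
Since both observations come from the same component, the likelihood for component k is f_k(x₁)·f_k(x₂).
  p_I = [0.8·e^(−0.8·1.2) = 0.8·e^(−0.9600) = 0.306314] × [0.389402] = 0.119279
  p_II = [1.7·e^(−1.7·1.2) = 1.7·e^(−2.0400) = 0.221049] × [0.368111] = 0.0813704
  p_III = [2.2·e^(−2.2·1.2) = 2.2·e^(−2.6400) = 0.156995] × [0.303752] = 0.0476875
  p_IV = [3.0·e^(−3.0·1.2) = 3.0·e^(−3.6000) = 0.0819712] × [0.201617] = 0.0165267
Unnormalised posteriors:
  π_I·p_I = 0.17 × 0.119279 = 0.0202775
  π_II·p_II = 0.32 × 0.0813704 = 0.0260385
  π_III·p_III = 0.14 × 0.0476875 = 0.00667625
  π_IV·p_IV = 0.37 × 0.0165267 = 0.00611489
Denominator: 0.0202775 + 0.0260385 + 0.00667625 + 0.00611489 = 0.0591072
P(Subpopulation II | x₁, x₂) = 0.0260385 / 0.0591072 ≈ 0.4405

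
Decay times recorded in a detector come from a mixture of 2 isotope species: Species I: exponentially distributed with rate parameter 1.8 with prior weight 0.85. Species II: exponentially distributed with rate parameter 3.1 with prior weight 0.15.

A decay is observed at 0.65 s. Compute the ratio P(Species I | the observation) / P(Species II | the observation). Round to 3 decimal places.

Posterior odds = (π_i f_i(x)) / (π_j f_j(x)); the normalising sum cancels.
Component likelihoods at x = 0.65 s:
  f_I = 0.55866
  f_II = 0.413293
Posterior odds = (π_I·f_I) / (π_II·f_II) = (0.85·0.55866) / (0.15·0.413293) = 0.474861 / 0.061994 ≈ 7.660

7.660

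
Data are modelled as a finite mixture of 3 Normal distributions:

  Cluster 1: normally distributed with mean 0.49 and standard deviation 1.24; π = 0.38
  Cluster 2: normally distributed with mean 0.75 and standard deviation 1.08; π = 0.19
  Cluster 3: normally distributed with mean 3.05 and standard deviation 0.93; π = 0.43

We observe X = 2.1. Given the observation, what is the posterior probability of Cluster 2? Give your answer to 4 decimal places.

P(component k | x) = P(Z=k)·f_k(x) / marginal(x), where marginal(x) = Σ_j P(Z=j)·f_j(x).
Component likelihoods at x = 2.1:
  L_1 = (1/(1.24·√(2π)))·exp(−(2.1−0.49)²/(2·1.24²)) = 0.321728·exp(-0.84290) = 0.13849
  L_2 = (1/(1.08·√(2π)))·exp(−(2.1−0.75)²/(2·1.08²)) = 0.369391·exp(-0.78125) = 0.16912
  L_3 = (1/(0.93·√(2π)))·exp(−(2.1−3.05)²/(2·0.93²)) = 0.428970·exp(-0.52174) = 0.254589
Weight by the priors:
  P(Z=1)·L_1 = 0.38 × 0.13849 = 0.0526263
  P(Z=2)·L_2 = 0.19 × 0.16912 = 0.0321327
  P(Z=3)·L_3 = 0.43 × 0.254589 = 0.109473
Denominator: 0.0526263 + 0.0321327 + 0.109473 = 0.194232
Responsibility of Cluster 2: 0.0321327 / 0.194232 ≈ 0.1654

0.1654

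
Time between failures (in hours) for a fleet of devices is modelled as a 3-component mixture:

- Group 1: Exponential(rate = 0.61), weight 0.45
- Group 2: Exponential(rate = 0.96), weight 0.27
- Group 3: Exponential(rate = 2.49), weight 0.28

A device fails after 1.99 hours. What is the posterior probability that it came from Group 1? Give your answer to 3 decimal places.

Posterior ∝ prior × likelihood, so P(k | x) ∝ P(Z=k) f_k(x); normalise over all components.
Evaluate each component's likelihood at the observed value:
  p_1 = 0.61·e^(−0.61·1.99) = 0.61·e^(−1.2139) = 0.181192
  p_2 = 0.96·e^(−0.96·1.99) = 0.96·e^(−1.9104) = 0.1421
  p_3 = 2.49·e^(−2.49·1.99) = 2.49·e^(−4.9551) = 0.017548
Multiply by the mixture weights:
  P(Z=1)·p_1 = 0.45 × 0.181192 = 0.0815365
  P(Z=2)·p_2 = 0.27 × 0.1421 = 0.0383671
  P(Z=3)·p_3 = 0.28 × 0.017548 = 0.00491343
Sum: 0.0815365 + 0.0383671 + 0.00491343 = 0.124817
So the posterior for Group 1 is 0.0815365 / 0.124817 ≈ 0.653.

0.653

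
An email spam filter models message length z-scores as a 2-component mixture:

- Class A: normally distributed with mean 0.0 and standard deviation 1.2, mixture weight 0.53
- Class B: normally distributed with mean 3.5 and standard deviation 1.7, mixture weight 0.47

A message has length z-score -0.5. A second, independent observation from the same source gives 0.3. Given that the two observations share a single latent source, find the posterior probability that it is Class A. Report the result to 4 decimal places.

0.9947

P(component k | x) = P(Z=k)·f_k(x) / marginal(x), where marginal(x) = Σ_j P(Z=j)·f_j(x).
Since both observations come from the same component, the likelihood for component k is f_k(x₁)·f_k(x₂).
  L_A = [0.30481] × [0.322223] = 0.098217
  L_B = [0.014732] × [0.0399074] = 0.000587916
Prior × likelihood for each component:
  P(Z=A)·L_A = 0.53 × 0.098217 = 0.052055
  P(Z=B)·L_B = 0.47 × 0.000587916 = 0.000276321
Evidence: 0.052055 + 0.000276321 = 0.0523313
So the posterior for Class A is 0.052055 / 0.0523313 ≈ 0.9947.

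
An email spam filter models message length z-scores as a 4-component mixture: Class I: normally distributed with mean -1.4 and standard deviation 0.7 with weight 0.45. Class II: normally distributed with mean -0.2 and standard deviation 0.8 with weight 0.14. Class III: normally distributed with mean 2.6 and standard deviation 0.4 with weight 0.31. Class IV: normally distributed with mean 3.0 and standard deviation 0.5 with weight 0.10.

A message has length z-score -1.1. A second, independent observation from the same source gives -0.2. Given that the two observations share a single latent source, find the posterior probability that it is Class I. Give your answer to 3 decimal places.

Posterior ∝ prior × likelihood, so P(k | x) ∝ π_k f_k(x); normalise over all components.
Since both observations come from the same component, the likelihood for component k is f_k(x₁)·f_k(x₂).
  f_I = [(1/(0.7·√(2π)))·exp(−(-1.1−-1.4)²/(2·0.7²)) = 0.569918·exp(-0.09184) = 0.51991] × [0.131119] = 0.0681699
  f_II = [(1/(0.8·√(2π)))·exp(−(-1.1−-0.2)²/(2·0.8²)) = 0.498678·exp(-0.63281) = 0.264846] × [0.498678] = 0.132073
  f_III = [(1/(0.4·√(2π)))·exp(−(-1.1−2.6)²/(2·0.4²)) = 0.997356·exp(-42.78125) = 2.62536e-19] × [2.28368e-11] = 5.99549e-30
  f_IV = [(1/(0.5·√(2π)))·exp(−(-1.1−3.0)²/(2·0.5²)) = 0.797885·exp(-33.62000) = 1.99968e-15] × [1.01763e-09] = 2.03493e-24
Weight by the priors:
  π_I·f_I = 0.45 × 0.0681699 = 0.0306765
  π_II·f_II = 0.14 × 0.132073 = 0.0184902
  π_III·f_III = 0.31 × 5.99549e-30 = 1.8586e-30
  π_IV·f_IV = 0.10 × 2.03493e-24 = 2.03493e-25
Sum: 0.0306765 + 0.0184902 + 1.8586e-30 + 2.03493e-25 = 0.0491667
P(Class I | x₁, x₂) ≈ 0.624

0.624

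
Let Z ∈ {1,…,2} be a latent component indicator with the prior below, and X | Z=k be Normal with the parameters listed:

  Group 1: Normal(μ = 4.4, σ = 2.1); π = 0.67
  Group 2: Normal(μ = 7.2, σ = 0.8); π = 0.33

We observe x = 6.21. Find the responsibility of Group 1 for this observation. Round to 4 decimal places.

P(component k | x) = w_k·f_k(x) / marginal(x), where marginal(x) = Σ_j w_j·f_j(x).
Normal densities:
  f_1 = (1/(2.1·√(2π)))·exp(−(6.21−4.4)²/(2·2.1²)) = 0.189973·exp(-0.37144) = 0.131032
  f_2 = (1/(0.8·√(2π)))·exp(−(6.21−7.2)²/(2·0.8²)) = 0.498678·exp(-0.76570) = 0.231889
Multiply by the mixture weights:
  w_1·f_1 = 0.67 × 0.131032 = 0.0877913
  w_2·f_2 = 0.33 × 0.231889 = 0.0765232
Normaliser: 0.0877913 + 0.0765232 = 0.164315
So the posterior for Group 1 is 0.0877913 / 0.164315 ≈ 0.5343.

0.5343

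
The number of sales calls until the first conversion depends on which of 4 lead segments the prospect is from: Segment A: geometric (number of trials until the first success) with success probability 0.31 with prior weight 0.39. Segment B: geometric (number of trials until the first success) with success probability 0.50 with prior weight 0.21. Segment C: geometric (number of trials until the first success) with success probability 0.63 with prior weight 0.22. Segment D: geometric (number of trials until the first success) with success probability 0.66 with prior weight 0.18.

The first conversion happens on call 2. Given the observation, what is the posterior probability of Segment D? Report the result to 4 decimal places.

0.1775

By Bayes' theorem, P(k | x) = P(Z=k) f_k(x) / Σ_j P(Z=j) f_j(x).
Geometric probabilities:
  p_A = 0.31·(1−0.31)^1 = 0.31·0.69 = 0.2139
  p_B = 0.50·(1−0.50)^1 = 0.50·0.5 = 0.25
  p_C = 0.63·(1−0.63)^1 = 0.63·0.37 = 0.2331
  p_D = 0.66·(1−0.66)^1 = 0.66·0.34 = 0.2244
Unnormalised posteriors:
  P(Z=A)·p_A = 0.39 × 0.2139 = 0.083421
  P(Z=B)·p_B = 0.21 × 0.25 = 0.0525
  P(Z=C)·p_C = 0.22 × 0.2331 = 0.051282
  P(Z=D)·p_D = 0.18 × 0.2244 = 0.040392
Evidence: 0.083421 + 0.0525 + 0.051282 + 0.040392 = 0.227595
P(Segment D | data) ≈ 0.1775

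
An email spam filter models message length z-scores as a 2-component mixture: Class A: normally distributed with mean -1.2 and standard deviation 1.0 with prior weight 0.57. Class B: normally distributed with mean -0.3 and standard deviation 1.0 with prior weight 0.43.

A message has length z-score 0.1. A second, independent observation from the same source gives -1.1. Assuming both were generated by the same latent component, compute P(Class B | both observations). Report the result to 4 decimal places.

By Bayes' theorem, P(k | x) = P(Z=k) f_k(x) / Σ_j P(Z=j) f_j(x).
Since both observations come from the same component, the likelihood for component k is f_k(x₁)·f_k(x₂).
  f_A = [0.171369] × [0.396953] = 0.0680252
  f_B = [0.36827] × [0.289692] = 0.106685
Multiply by the mixture weights:
  P(Z=A)·f_A = 0.57 × 0.0680252 = 0.0387744
  P(Z=B)·f_B = 0.43 × 0.106685 = 0.0458744
Marginal: 0.0387744 + 0.0458744 = 0.0846488
P(Class B | x) = 0.0458744 / 0.0846488 ≈ 0.5419

0.5419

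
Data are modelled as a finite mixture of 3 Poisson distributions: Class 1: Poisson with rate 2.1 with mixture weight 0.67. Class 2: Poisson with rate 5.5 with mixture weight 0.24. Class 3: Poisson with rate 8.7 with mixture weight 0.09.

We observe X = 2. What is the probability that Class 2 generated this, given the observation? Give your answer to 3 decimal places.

0.076

Posterior ∝ prior × likelihood, so P(k | x) ∝ w_k f_k(x); normalise over all components.
Component likelihoods at x = 2:
  p_1 = 0.270016
  p_2 = 0.0618124
  p_3 = 0.00630444
Unnormalised posteriors:
  w_1·p_1 = 0.67 × 0.270016 = 0.180911
  w_2·p_2 = 0.24 × 0.0618124 = 0.014835
  w_3·p_3 = 0.09 × 0.00630444 = 0.0005674
Denominator: 0.180911 + 0.014835 + 0.0005674 = 0.196313
P(Class 2 | 2) ≈ 0.076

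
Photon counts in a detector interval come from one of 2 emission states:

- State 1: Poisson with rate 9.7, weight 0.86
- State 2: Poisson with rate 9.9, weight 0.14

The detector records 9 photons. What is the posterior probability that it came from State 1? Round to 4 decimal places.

0.8620

P(component k | x) = w_k·f_k(x) / marginal(x), where marginal(x) = Σ_j w_j·f_j(x).
Component likelihoods at x = 9 photons:
  p_1 = 0.128388
  p_2 = 0.12631
Unnormalised posteriors:
  w_1·p_1 = 0.86 × 0.128388 = 0.110414
  w_2·p_2 = 0.14 × 0.12631 = 0.0176834
Normaliser: 0.110414 + 0.0176834 = 0.128098
P(State 1 | the observation) ≈ 0.8620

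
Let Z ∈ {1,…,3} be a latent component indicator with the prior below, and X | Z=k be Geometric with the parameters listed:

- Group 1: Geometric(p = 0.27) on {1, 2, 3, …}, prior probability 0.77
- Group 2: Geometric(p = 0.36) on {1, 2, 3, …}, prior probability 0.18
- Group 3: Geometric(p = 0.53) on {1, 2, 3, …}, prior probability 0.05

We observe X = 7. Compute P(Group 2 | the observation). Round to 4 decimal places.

P(component k | x) = π_k·f_k(x) / marginal(x), where marginal(x) = Σ_j π_j·f_j(x).
Geometric probabilities:
  L_1 = 0.0408602
  L_2 = 0.024739
  L_3 = 0.00571298
Unnormalised posteriors:
  π_1·L_1 = 0.77 × 0.0408602 = 0.0314624
  π_2·L_2 = 0.18 × 0.024739 = 0.00445302
  π_3·L_3 = 0.05 × 0.00571298 = 0.000285649
Evidence: 0.0314624 + 0.00445302 + 0.000285649 = 0.0362011
Responsibility of Group 2: 0.00445302 / 0.0362011 ≈ 0.1230

0.1230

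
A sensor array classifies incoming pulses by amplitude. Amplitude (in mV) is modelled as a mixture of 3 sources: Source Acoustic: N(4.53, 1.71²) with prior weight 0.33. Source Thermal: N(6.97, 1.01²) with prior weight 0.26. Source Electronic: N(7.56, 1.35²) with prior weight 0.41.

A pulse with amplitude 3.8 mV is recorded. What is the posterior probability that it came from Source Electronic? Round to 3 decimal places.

0.034

The responsibility of component k is π_k f_k(x) divided by Σ_j π_j f_j(x).
Normal densities:
  p_Acoustic = 0.212981
  p_Thermal = 0.00286744
  p_Electronic = 0.00611096
Weight by the priors:
  π_Acoustic·p_Acoustic = 0.33 × 0.212981 = 0.0702836
  π_Thermal·p_Thermal = 0.26 × 0.00286744 = 0.000745533
  π_Electronic·p_Electronic = 0.41 × 0.00611096 = 0.00250549
Marginal: 0.0702836 + 0.000745533 + 0.00250549 = 0.0735346
Responsibility of Source Electronic: 0.00250549 / 0.0735346 ≈ 0.034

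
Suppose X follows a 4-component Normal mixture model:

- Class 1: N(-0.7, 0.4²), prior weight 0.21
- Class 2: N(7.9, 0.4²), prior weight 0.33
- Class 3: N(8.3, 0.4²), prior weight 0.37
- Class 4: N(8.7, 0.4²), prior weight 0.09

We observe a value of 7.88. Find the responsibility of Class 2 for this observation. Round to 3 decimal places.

By Bayes' theorem, P(k | x) = w_k f_k(x) / Σ_j w_j f_j(x).
Component likelihoods at x = 7.88:
  L_1 = 1.22705e-100
  L_2 = 0.99611
  L_3 = 0.574705
  L_4 = 0.12198
Unnormalised posteriors:
  w_1·L_1 = 0.21 × 1.22705e-100 = 2.5768e-101
  w_2·L_2 = 0.33 × 0.99611 = 0.328716
  w_3·L_3 = 0.37 × 0.574705 = 0.212641
  w_4·L_4 = 0.09 × 0.12198 = 0.0109782
Normaliser: 2.5768e-101 + 0.328716 + 0.212641 + 0.0109782 = 0.552335
Responsibility of Class 2: 0.328716 / 0.552335 ≈ 0.595

0.595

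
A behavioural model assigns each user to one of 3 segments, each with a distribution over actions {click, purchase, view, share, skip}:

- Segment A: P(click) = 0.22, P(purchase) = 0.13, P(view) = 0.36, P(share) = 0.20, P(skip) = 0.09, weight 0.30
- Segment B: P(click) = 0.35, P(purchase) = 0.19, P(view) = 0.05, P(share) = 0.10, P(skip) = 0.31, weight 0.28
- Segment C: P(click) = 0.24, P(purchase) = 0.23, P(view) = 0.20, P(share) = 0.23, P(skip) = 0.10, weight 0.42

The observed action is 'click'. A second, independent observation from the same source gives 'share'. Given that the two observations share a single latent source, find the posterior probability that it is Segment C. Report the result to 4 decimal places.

0.5020

Posterior ∝ prior × likelihood, so P(k | x) ∝ P(Z=k) f_k(x); normalise over all components.
Since both observations come from the same component, the likelihood for component k is f_k(x₁)·f_k(x₂).
  L_A = [0.22] × [0.2] = 0.044
  L_B = [0.35] × [0.1] = 0.035
  L_C = [0.24] × [0.23] = 0.0552
Prior × likelihood for each component:
  P(Z=A)·L_A = 0.30 × 0.044 = 0.0132
  P(Z=B)·L_B = 0.28 × 0.035 = 0.0098
  P(Z=C)·L_C = 0.42 × 0.0552 = 0.023184
Evidence: 0.0132 + 0.0098 + 0.023184 = 0.046184
Responsibility of Segment C: 0.023184 / 0.046184 ≈ 0.5020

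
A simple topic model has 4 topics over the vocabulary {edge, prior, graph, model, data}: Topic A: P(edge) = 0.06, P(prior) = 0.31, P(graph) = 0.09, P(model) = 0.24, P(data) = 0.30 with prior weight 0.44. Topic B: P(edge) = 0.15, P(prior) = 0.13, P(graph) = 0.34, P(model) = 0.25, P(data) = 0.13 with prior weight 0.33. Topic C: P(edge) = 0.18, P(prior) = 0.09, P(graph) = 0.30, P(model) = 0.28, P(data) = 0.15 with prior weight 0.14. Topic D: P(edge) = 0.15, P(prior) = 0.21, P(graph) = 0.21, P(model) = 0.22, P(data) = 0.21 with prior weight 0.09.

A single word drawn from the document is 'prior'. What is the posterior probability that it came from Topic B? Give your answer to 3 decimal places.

0.204

P(component k | x) = w_k·f_k(x) / marginal(x), where marginal(x) = Σ_j w_j·f_j(x).
Categorical probabilities:
  f_A = 0.31
  f_B = 0.13
  f_C = 0.09
  f_D = 0.21
Multiply by the mixture weights:
  w_A·f_A = 0.44 × 0.31 = 0.1364
  w_B·f_B = 0.33 × 0.13 = 0.0429
  w_C·f_C = 0.14 × 0.09 = 0.0126
  w_D·f_D = 0.09 × 0.21 = 0.0189
Evidence: 0.1364 + 0.0429 + 0.0126 + 0.0189 = 0.2108
P(Topic B | x) = 0.0429 / 0.2108 ≈ 0.204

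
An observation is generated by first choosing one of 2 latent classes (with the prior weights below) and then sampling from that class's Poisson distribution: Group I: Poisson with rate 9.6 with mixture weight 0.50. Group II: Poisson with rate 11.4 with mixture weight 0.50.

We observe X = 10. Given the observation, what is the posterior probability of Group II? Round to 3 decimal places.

0.480

P(component k | x) = P(Z=k)·f_k(x) / marginal(x), where marginal(x) = Σ_j P(Z=j)·f_j(x).
Poisson probabilities:
  L_I = e^(−9.6)·9.6^10/10! = 0.124086
  L_II = e^(−11.4)·11.4^10/10! = 0.114374
Weight by the priors:
  P(Z=I)·L_I = 0.50 × 0.124086 = 0.0620429
  P(Z=II)·L_II = 0.50 × 0.114374 = 0.0571871
Normaliser: 0.0620429 + 0.0571871 = 0.11923
So the posterior for Group II is 0.0571871 / 0.11923 ≈ 0.480.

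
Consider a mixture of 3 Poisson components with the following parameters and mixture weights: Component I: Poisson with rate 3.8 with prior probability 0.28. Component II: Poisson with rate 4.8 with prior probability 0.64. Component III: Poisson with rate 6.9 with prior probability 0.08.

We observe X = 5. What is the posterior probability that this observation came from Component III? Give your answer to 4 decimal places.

0.0642

Apply Bayes' rule: the posterior for each component is proportional to its prior times its likelihood at x.
Evaluate each component's likelihood at the observed value:
  f_I = 0.147713
  f_II = 0.174748
  f_III = 0.131351
Multiply by the mixture weights:
  π_I·f_I = 0.28 × 0.147713 = 0.0413595
  π_II·f_II = 0.64 × 0.174748 = 0.111839
  π_III·f_III = 0.08 × 0.131351 = 0.0105081
Marginal: 0.0413595 + 0.111839 + 0.0105081 = 0.163706
So the posterior for Component III is 0.0105081 / 0.163706 ≈ 0.0642.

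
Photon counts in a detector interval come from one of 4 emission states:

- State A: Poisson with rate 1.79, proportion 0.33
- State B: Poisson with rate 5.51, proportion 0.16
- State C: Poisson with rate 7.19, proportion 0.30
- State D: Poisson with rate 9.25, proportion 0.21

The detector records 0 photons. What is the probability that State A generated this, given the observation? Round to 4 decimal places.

0.9840

Apply Bayes' rule: the posterior for each component is proportional to its prior times its likelihood at x.
Component likelihoods at x = 0 photons:
  L_A = 0.16696
  L_B = 0.00404611
  L_C = 0.000754089
  L_D = 9.61117e-05
Unnormalised posteriors:
  P(Z=A)·L_A = 0.33 × 0.16696 = 0.0550969
  P(Z=B)·L_B = 0.16 × 0.00404611 = 0.000647377
  P(Z=C)·L_C = 0.30 × 0.000754089 = 0.000226227
  P(Z=D)·L_D = 0.21 × 9.61117e-05 = 2.01834e-05
Evidence: 0.0550969 + 0.000647377 + 0.000226227 + 2.01834e-05 = 0.0559906
So the posterior for State A is 0.0550969 / 0.0559906 ≈ 0.9840.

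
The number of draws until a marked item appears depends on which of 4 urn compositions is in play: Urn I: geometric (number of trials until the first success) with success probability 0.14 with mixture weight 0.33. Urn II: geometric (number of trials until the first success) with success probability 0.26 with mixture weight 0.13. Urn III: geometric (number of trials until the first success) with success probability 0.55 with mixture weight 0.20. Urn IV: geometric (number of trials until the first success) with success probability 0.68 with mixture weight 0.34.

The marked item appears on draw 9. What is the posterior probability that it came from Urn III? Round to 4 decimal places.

The responsibility of component k is π_k f_k(x) divided by Σ_j π_j f_j(x).
Evaluate each component's likelihood at the observed value:
  p_I = 0.0418905
  p_II = 0.0233791
  p_III = 0.000924832
  p_IV = 7.47668e-05
Prior × likelihood for each component:
  π_I·p_I = 0.33 × 0.0418905 = 0.0138239
  π_II·p_II = 0.13 × 0.0233791 = 0.00303928
  π_III·p_III = 0.20 × 0.000924832 = 0.000184966
  π_IV·p_IV = 0.34 × 7.47668e-05 = 2.54207e-05
Sum: 0.0138239 + 0.00303928 + 0.000184966 + 2.54207e-05 = 0.0170735
P(Urn III | x) ≈ 0.0108

0.0108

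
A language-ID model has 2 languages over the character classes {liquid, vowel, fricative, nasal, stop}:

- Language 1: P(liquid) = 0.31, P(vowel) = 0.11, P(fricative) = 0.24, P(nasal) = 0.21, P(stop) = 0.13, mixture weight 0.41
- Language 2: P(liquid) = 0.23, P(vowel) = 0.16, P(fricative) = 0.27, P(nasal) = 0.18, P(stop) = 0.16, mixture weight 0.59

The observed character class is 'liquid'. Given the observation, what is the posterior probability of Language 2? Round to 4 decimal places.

0.5164

Apply Bayes' rule: the posterior for each component is proportional to its prior times its likelihood at x.
Evaluate each component's likelihood at the observed value:
  L_1 = 0.31
  L_2 = 0.23
Prior × likelihood for each component:
  π_1·L_1 = 0.41 × 0.31 = 0.1271
  π_2·L_2 = 0.59 × 0.23 = 0.1357
Normaliser: 0.1271 + 0.1357 = 0.2628
So the posterior for Language 2 is 0.1357 / 0.2628 ≈ 0.5164.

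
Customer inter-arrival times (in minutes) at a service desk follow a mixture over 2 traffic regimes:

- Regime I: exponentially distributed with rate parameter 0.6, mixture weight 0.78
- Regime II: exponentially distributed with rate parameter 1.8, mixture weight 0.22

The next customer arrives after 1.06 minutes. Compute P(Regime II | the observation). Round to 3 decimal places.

P(component k | x) = P(Z=k)·f_k(x) / marginal(x), where marginal(x) = Σ_j P(Z=j)·f_j(x).
Component likelihoods at x = 1.06 minutes:
  f_I = 0.6·e^(−0.6·1.06) = 0.6·e^(−0.6360) = 0.317643
  f_II = 1.8·e^(−1.8·1.06) = 1.8·e^(−1.9080) = 0.267078
Prior × likelihood for each component:
  P(Z=I)·f_I = 0.78 × 0.317643 = 0.247762
  P(Z=II)·f_II = 0.22 × 0.267078 = 0.0587572
Normaliser: 0.247762 + 0.0587572 = 0.306519
P(Regime II | 1.06 minutes) = 0.0587572 / 0.306519 ≈ 0.192

0.192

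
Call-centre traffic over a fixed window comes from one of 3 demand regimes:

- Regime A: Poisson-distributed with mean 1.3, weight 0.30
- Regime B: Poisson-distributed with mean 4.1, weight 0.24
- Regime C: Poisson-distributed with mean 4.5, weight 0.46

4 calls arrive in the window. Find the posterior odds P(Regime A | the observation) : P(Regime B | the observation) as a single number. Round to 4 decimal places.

0.2078

Only the two components matter; the odds are (π_i f_i(x)) / (π_j f_j(x)).
Component likelihoods at x = 4 calls:
  f_A = 0.0324324
  f_B = 0.195127
  f_C = 0.189808
Odds = (0.30/0.24) × (0.0324324/0.195127) = 1.25 × 0.166212 ≈ 0.2078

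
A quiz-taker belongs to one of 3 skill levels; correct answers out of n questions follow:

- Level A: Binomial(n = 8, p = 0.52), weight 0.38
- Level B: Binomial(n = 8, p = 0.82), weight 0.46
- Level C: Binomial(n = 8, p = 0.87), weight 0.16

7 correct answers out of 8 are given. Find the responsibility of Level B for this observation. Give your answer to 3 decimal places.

The responsibility of component k is w_k f_k(x) divided by Σ_j w_j f_j(x).
Component likelihoods at x = 7 correct answers out of 8:
  L_A = 0.039478
  L_B = 0.358971
  L_C = 0.392345
Weight by the priors:
  w_A·L_A = 0.38 × 0.039478 = 0.0150016
  w_B·L_B = 0.46 × 0.358971 = 0.165127
  w_C·L_C = 0.16 × 0.392345 = 0.0627752
Normaliser: 0.0150016 + 0.165127 + 0.0627752 = 0.242904
P(Level B | data) = 0.165127 / 0.242904 ≈ 0.680

0.680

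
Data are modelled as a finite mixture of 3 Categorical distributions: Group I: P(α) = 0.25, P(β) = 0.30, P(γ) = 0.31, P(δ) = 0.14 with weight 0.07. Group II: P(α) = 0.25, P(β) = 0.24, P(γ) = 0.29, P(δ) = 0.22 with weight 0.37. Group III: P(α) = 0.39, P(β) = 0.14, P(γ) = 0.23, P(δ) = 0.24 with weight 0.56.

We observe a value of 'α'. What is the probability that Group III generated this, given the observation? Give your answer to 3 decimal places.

0.665

The responsibility of component k is π_k f_k(x) divided by Σ_j π_j f_j(x).
Evaluate each component's likelihood at the observed value:
  f_I = 0.25
  f_II = 0.25
  f_III = 0.39
Prior × likelihood for each component:
  π_I·f_I = 0.07 × 0.25 = 0.0175
  π_II·f_II = 0.37 × 0.25 = 0.0925
  π_III·f_III = 0.56 × 0.39 = 0.2184
Evidence: 0.0175 + 0.0925 + 0.2184 = 0.3284
P(Group III | data) = 0.2184 / 0.3284 ≈ 0.665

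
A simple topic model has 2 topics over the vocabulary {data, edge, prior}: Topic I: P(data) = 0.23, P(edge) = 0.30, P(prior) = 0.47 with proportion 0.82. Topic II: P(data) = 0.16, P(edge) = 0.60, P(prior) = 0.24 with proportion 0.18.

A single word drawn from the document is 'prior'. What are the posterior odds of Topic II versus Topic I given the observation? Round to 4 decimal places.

Posterior odds = (P(Z=i) f_i(x)) / (P(Z=j) f_j(x)); the normalising sum cancels.
Evaluate each component's likelihood at the observed value:
  p_I = 0.47
  p_II = 0.24
Posterior odds = (P(Z=II)·p_II) / (P(Z=I)·p_I) = (0.18·0.24) / (0.82·0.47) = 0.0432 / 0.3854 ≈ 0.1121

0.1121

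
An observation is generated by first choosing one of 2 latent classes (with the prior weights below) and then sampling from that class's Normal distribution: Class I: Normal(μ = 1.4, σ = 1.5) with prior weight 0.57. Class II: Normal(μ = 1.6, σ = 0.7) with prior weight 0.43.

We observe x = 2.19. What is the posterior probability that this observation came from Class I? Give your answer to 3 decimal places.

0.434

Posterior ∝ prior × likelihood, so P(k | x) ∝ π_k f_k(x); normalise over all components.
Component likelihoods at x = 2.19:
  f_I = (1/(1.5·√(2π)))·exp(−(2.19−1.4)²/(2·1.5²)) = 0.265962·exp(-0.13869) = 0.231519
  f_II = (1/(0.7·√(2π)))·exp(−(2.19−1.6)²/(2·0.7²)) = 0.569918·exp(-0.35520) = 0.39953
Prior × likelihood for each component:
  π_I·f_I = 0.57 × 0.231519 = 0.131966
  π_II·f_II = 0.43 × 0.39953 = 0.171798
Marginal: 0.131966 + 0.171798 = 0.303764
So the posterior for Class I is 0.131966 / 0.303764 ≈ 0.434.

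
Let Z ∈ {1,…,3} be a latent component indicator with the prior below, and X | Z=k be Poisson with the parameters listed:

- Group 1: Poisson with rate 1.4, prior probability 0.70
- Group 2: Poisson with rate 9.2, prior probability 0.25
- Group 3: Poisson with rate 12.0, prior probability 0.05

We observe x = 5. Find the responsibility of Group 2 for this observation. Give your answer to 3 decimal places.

P(component k | x) = π_k·f_k(x) / marginal(x), where marginal(x) = Σ_j π_j·f_j(x).
Evaluate each component's likelihood at the observed value:
  L_1 = e^(−1.4)·1.4^5/5! = 0.0110521
  L_2 = e^(−9.2)·9.2^5/5! = 0.0554943
  L_3 = e^(−12.0)·12.0^5/5! = 0.0127406
Prior × likelihood for each component:
  π_1·L_1 = 0.70 × 0.0110521 = 0.0077365
  π_2·L_2 = 0.25 × 0.0554943 = 0.0138736
  π_3·L_3 = 0.05 × 0.0127406 = 0.000637032
Evidence: 0.0077365 + 0.0138736 + 0.000637032 = 0.0222471
So the posterior for Group 2 is 0.0138736 / 0.0222471 ≈ 0.624.

0.624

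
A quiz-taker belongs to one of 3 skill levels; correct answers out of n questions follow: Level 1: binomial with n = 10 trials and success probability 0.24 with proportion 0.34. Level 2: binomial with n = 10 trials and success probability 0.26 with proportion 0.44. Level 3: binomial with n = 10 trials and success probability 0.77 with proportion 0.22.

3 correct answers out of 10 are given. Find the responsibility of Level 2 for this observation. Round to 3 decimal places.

By Bayes' theorem, P(k | x) = w_k f_k(x) / Σ_j w_j f_j(x).
Evaluate each component's likelihood at the observed value:
  p_1 = 0.242946
  p_2 = 0.256285
  p_3 = 0.0018653
Weight by the priors:
  w_1·p_1 = 0.34 × 0.242946 = 0.0826017
  w_2·p_2 = 0.44 × 0.256285 = 0.112765
  w_3·p_3 = 0.22 × 0.0018653 = 0.000410366
Evidence: 0.0826017 + 0.112765 + 0.000410366 = 0.195778
Responsibility of Level 2: 0.112765 / 0.195778 ≈ 0.576

0.576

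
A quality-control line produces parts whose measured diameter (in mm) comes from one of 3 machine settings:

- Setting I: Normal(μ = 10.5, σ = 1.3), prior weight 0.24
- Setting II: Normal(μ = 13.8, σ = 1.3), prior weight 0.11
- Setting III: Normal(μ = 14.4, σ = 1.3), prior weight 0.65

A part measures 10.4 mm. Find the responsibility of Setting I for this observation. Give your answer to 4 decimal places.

0.9625

Apply Bayes' rule: the posterior for each component is proportional to its prior times its likelihood at x.
Evaluate each component's likelihood at the observed value:
  f_I = 0.305972
  f_II = 0.0100376
  f_III = 0.00269858
Weight by the priors:
  π_I·f_I = 0.24 × 0.305972 = 0.0734333
  π_II·f_II = 0.11 × 0.0100376 = 0.00110413
  π_III·f_III = 0.65 × 0.00269858 = 0.00175408
Marginal: 0.0734333 + 0.00110413 + 0.00175408 = 0.0762915
P(Setting I | 10.4 mm) = 0.0734333 / 0.0762915 ≈ 0.9625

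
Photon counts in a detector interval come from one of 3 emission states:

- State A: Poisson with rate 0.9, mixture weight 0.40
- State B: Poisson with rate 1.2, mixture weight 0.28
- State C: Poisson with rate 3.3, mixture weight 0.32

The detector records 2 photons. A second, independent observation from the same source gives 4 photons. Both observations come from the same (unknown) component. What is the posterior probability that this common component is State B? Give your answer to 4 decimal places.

0.1127

P(component k | x) = π_k·f_k(x) / marginal(x), where marginal(x) = Σ_j π_j·f_j(x).
Since both observations come from the same component, the likelihood for component k is f_k(x₁)·f_k(x₂).
  f_A = [0.164661] × [0.0111146] = 0.00183014
  f_B = [0.21686] × [0.0260232] = 0.00564338
  f_C = [0.200829] × [0.182252] = 0.0366015
Prior × likelihood for each component:
  π_A·f_A = 0.40 × 0.00183014 = 0.000732055
  π_B·f_B = 0.28 × 0.00564338 = 0.00158015
  π_C·f_C = 0.32 × 0.0366015 = 0.0117125
Evidence: 0.000732055 + 0.00158015 + 0.0117125 = 0.0140247
So the posterior for State B is 0.00158015 / 0.0140247 ≈ 0.1127.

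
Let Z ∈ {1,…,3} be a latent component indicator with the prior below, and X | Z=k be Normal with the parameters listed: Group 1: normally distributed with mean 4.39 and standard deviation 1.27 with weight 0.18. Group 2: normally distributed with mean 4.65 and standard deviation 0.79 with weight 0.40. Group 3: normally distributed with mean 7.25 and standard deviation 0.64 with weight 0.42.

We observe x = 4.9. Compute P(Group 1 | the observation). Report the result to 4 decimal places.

The responsibility of component k is π_k f_k(x) divided by Σ_j π_j f_j(x).
Evaluate each component's likelihood at the observed value:
  p_1 = (1/(1.27·√(2π)))·exp(−(4.9−4.39)²/(2·1.27²)) = 0.314128·exp(-0.08063) = 0.289794
  p_2 = (1/(0.79·√(2π)))·exp(−(4.9−4.65)²/(2·0.79²)) = 0.504990·exp(-0.05007) = 0.480327
  p_3 = (1/(0.64·√(2π)))·exp(−(4.9−7.25)²/(2·0.64²)) = 0.623347·exp(-6.74133) = 0.000736218
Prior × likelihood for each component:
  π_1·p_1 = 0.18 × 0.289794 = 0.0521628
  π_2·p_2 = 0.40 × 0.480327 = 0.192131
  π_3·p_3 = 0.42 × 0.000736218 = 0.000309212
Denominator: 0.0521628 + 0.192131 + 0.000309212 = 0.244603
P(Group 1 | data) = 0.0521628 / 0.244603 ≈ 0.2133

0.2133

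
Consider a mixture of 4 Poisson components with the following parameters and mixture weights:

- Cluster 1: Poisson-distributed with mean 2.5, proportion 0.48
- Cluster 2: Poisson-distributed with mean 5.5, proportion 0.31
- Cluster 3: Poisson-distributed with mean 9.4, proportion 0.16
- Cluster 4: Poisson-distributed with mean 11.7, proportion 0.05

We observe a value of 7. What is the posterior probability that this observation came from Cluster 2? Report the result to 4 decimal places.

0.6119

Apply Bayes' rule: the posterior for each component is proportional to its prior times its likelihood at x.
Evaluate each component's likelihood at the observed value:
  p_1 = 0.00994062
  p_2 = 0.123449
  p_3 = 0.106438
  p_4 = 0.0493884
Weight by the priors:
  w_1·p_1 = 0.48 × 0.00994062 = 0.0047715
  w_2·p_2 = 0.31 × 0.123449 = 0.0382693
  w_3·p_3 = 0.16 × 0.106438 = 0.0170301
  w_4·p_4 = 0.05 × 0.0493884 = 0.00246942
Denominator: 0.0047715 + 0.0382693 + 0.0170301 + 0.00246942 = 0.0625403
So the posterior for Cluster 2 is 0.0382693 / 0.0625403 ≈ 0.6119.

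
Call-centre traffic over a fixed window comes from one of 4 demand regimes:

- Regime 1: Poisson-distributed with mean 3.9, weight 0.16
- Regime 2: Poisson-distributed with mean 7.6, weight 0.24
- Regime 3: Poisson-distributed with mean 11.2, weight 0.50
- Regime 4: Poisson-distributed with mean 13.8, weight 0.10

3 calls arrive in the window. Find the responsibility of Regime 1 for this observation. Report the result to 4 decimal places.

Posterior ∝ prior × likelihood, so P(k | x) ∝ w_k f_k(x); normalise over all components.
Evaluate each component's likelihood at the observed value:
  p_1 = e^(−3.9)·3.9^3/3! = 0.200122
  p_2 = e^(−7.6)·7.6^3/3! = 0.0366144
  p_3 = e^(−11.2)·11.2^3/3! = 0.00320188
  p_4 = e^(−13.8)·13.8^3/3! = 0.000444859
Unnormalised posteriors:
  w_1·p_1 = 0.16 × 0.200122 = 0.0320195
  w_2·p_2 = 0.24 × 0.0366144 = 0.00878745
  w_3·p_3 = 0.50 × 0.00320188 = 0.00160094
  w_4·p_4 = 0.10 × 0.000444859 = 4.44859e-05
Marginal: 0.0320195 + 0.00878745 + 0.00160094 + 4.44859e-05 = 0.0424523
Responsibility of Regime 1: 0.0320195 / 0.0424523 ≈ 0.7542

0.7542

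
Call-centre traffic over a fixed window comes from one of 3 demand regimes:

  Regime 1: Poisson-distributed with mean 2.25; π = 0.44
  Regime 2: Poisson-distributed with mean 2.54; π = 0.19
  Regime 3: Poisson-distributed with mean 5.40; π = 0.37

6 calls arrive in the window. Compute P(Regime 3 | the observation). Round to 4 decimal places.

Apply Bayes' rule: the posterior for each component is proportional to its prior times its likelihood at x.
Poisson probabilities:
  p_1 = e^(−2.25)·2.25^6/6! = 0.0189933
  p_2 = e^(−2.54)·2.54^6/6! = 0.0294145
  p_3 = e^(−5.40)·5.40^6/6! = 0.155539
Prior × likelihood for each component:
  π_1·p_1 = 0.44 × 0.0189933 = 0.00835704
  π_2·p_2 = 0.19 × 0.0294145 = 0.00558876
  π_3·p_3 = 0.37 × 0.155539 = 0.0575495
Evidence: 0.00835704 + 0.00558876 + 0.0575495 = 0.0714953
So the posterior for Regime 3 is 0.0575495 / 0.0714953 ≈ 0.8049.

0.8049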